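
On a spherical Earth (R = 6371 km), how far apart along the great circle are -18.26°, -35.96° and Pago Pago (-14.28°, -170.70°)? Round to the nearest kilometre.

13876 km

Δλ = -170.70 − -35.96 = -134.74°.
Δφ = -14.28 − -18.26 = 3.98°.
a = sin²(Δφ/2) + cos φ₁ · cos φ₂ · sin²(Δλ/2) = 0.785253.
c = 2·atan2(√a, √(1−a)) = 2.17792 rad → d = 6371·c ≈ 13875.52 km.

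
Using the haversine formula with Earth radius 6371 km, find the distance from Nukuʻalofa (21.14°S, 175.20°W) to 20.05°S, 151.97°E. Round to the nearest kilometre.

3413 km

Δλ = 151.97 − -175.20 = 327.17°; wrapped into (−180°, 180°]: -32.83°.
Δφ = -20.05 − -21.14 = 1.09°.
a = sin²(Δφ/2) + cos φ₁ · cos φ₂ · sin²(Δλ/2) = 0.070061.
c = 2·atan2(√a, √(1−a)) = 0.53576 rad → d = 6371·c ≈ 3413.35 km.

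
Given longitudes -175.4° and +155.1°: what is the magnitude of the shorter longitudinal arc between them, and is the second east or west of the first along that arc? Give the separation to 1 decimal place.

Raw difference: 155.1 − -175.4 = 330.5°.
Normalise into (−180°, 180°]: 330.5° − 360° = -29.5°.
Negative ⇒ the second point lies to the west; separation 29.5°.

29.5° west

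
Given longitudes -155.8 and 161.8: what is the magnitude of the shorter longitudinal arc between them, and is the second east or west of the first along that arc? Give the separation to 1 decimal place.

42.4° west

Raw difference: 161.8 − -155.8 = 317.6°.
Normalise into (−180°, 180°]: 317.6° − 360° = -42.4°.
Negative ⇒ the second point lies to the west; separation 42.4°.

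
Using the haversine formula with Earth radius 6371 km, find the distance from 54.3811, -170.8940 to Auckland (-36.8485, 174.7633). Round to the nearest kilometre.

Δλ = 174.7633 − -170.8940 = 345.6573°; wrapped into (−180°, 180°]: -14.3427°.
Δφ = -36.8485 − 54.3811 = -91.2296°.
a = sin²(Δφ/2) + cos φ₁ · cos φ₂ · sin²(Δλ/2) = 0.517992.
c = 2·atan2(√a, √(1−a)) = 1.60679 rad → d = 6371·c ≈ 10236.85 km.

10237 km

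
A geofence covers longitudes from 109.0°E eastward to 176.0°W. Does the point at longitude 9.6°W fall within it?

Band width going east from +109.0° to -176.0°: ((-176.0 − 109.0) mod 360) = 75.0°.
Offset of -9.6° east of the west edge: ((-9.6 − 109.0) mod 360) = 241.4°.
241.4° > 75.0° ⇒ outside.

No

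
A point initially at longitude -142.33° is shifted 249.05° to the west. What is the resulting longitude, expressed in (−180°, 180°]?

Start at -142.33°; shift −249.05° → -391.38°.
-391.38° lies outside (−180°, 180°]; add 360° → -31.38°.

-31.38°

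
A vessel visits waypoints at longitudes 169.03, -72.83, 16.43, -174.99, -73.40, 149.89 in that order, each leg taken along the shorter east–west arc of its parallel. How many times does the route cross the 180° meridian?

Leg 1: +169.03° → -72.83°, shortest Δλ = 118.14° (east) — crosses 180°.
Leg 2: -72.83° → +16.43°, shortest Δλ = 89.26° (east) — does not cross 180°.
Leg 3: +16.43° → -174.99°, shortest Δλ = 168.58° (east) — crosses 180°.
Leg 4: -174.99° → -73.40°, shortest Δλ = 101.59° (east) — does not cross 180°.
Leg 5: -73.40° → +149.89°, shortest Δλ = -136.71° (west) — crosses 180°.
Total crossings: 3.

3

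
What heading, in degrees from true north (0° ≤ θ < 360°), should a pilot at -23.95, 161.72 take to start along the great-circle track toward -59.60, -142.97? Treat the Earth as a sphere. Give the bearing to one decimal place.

148.2°

Δλ = -142.97 − 161.72 = -304.69°; wrapped into (−180°, 180°]: 55.31°.
θ = atan2( sin Δλ · cos φ₂ , cos φ₁ · sin φ₂ − sin φ₁ · cos φ₂ · cos Δλ )
  = atan2(0.41608, -0.67134) = 148.210° → normalised to [0°, 360°): 148.210°.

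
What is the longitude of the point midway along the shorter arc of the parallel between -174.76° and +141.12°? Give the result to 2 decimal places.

Signed shortest Δλ from -174.76° to +141.12° is -44.12°.
Midpoint longitude = -174.76° + (-44.12°)/2 = -174.76° − 22.06° = -196.82°.
Normalise into (−180°, 180°]: +163.18°.
(The naïve average (-174.76 + +141.12)/2 = -16.82° is on the wrong side of the globe.)

+163.18°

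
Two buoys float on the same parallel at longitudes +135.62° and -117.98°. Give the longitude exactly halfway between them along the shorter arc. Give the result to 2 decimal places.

Signed shortest Δλ from +135.62° to -117.98° is +106.40°.
Midpoint longitude = +135.62° + (+106.40°)/2 = +135.62° + 53.20° = +188.82°.
Normalise into (−180°, 180°]: -171.18°.
(The naïve average (+135.62 + -117.98)/2 = 8.82° is on the wrong side of the globe.)

-171.18°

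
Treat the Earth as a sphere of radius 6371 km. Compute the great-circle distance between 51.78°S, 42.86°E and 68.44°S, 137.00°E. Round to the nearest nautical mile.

2667 nmi

Δλ = 137.00 − 42.86 = 94.14°.
Δφ = -68.44 − -51.78 = -16.66°.
a = sin²(Δφ/2) + cos φ₁ · cos φ₂ · sin²(Δλ/2) = 0.142871.
c = 2·atan2(√a, √(1−a)) = 0.77523 rad → d = 6371·c ≈ 4939.00 km ≈ 2666.85 nmi.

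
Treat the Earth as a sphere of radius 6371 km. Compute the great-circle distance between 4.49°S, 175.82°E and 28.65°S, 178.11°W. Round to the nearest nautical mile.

Δλ = -178.11 − 175.82 = -353.93°; wrapped into (−180°, 180°]: 6.07°.
Δφ = -28.65 − -4.49 = -24.16°.
a = sin²(Δφ/2) + cos φ₁ · cos φ₂ · sin²(Δλ/2) = 0.046249.
c = 2·atan2(√a, √(1−a)) = 0.43350 rad → d = 6371·c ≈ 2761.83 km ≈ 1491.27 nmi.

1491 nmi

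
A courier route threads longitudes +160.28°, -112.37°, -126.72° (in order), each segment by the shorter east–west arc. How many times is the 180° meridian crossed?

Leg 1: +160.28° → -112.37°, shortest Δλ = 87.35° (east) — crosses 180°.
Leg 2: -112.37° → -126.72°, shortest Δλ = -14.35° (west) — does not cross 180°.
Total crossings: 1.

1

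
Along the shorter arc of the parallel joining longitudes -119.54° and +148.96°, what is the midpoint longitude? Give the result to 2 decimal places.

-165.29°

Signed shortest Δλ from -119.54° to +148.96° is -91.50°.
Midpoint longitude = -119.54° + (-91.50°)/2 = -119.54° − 45.75° = -165.29°.
(The naïve average (-119.54 + +148.96)/2 = 14.71° is on the wrong side of the globe.)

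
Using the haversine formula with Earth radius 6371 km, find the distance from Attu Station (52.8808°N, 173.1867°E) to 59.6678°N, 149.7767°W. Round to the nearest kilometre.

2372 km

Δλ = -149.7767 − 173.1867 = -322.9634°; wrapped into (−180°, 180°]: 37.0366°.
Δφ = 59.6678 − 52.8808 = 6.7870°.
a = sin²(Δφ/2) + cos φ₁ · cos φ₂ · sin²(Δλ/2) = 0.034247.
c = 2·atan2(√a, √(1−a)) = 0.37226 rad → d = 6371·c ≈ 2371.69 km.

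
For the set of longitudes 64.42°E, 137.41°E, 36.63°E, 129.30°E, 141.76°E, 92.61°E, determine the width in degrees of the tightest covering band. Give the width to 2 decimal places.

Sort the longitudes: +36.63°, +64.42°, +92.61°, +129.30°, +137.41°, +141.76°.
Eastward gaps between consecutive values (wrapping around): 27.79°, 28.19°, 36.69°, 8.11°, 4.35°, 254.87°.
Largest gap = 254.87° ⇒ minimal covering band is its complement: 360° − 254.87° = 105.13°.
Band runs from +36.63° eastward to +141.76°.

105.13°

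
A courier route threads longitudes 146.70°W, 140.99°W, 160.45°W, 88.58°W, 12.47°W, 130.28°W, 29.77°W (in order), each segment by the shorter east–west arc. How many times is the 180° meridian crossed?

0

Leg 1: -146.70° → -140.99°, shortest Δλ = 5.71° (east) — does not cross 180°.
Leg 2: -140.99° → -160.45°, shortest Δλ = -19.46° (west) — does not cross 180°.
Leg 3: -160.45° → -88.58°, shortest Δλ = 71.87° (east) — does not cross 180°.
Leg 4: -88.58° → -12.47°, shortest Δλ = 76.11° (east) — does not cross 180°.
Leg 5: -12.47° → -130.28°, shortest Δλ = -117.81° (west) — does not cross 180°.
Leg 6: -130.28° → -29.77°, shortest Δλ = 100.51° (east) — does not cross 180°.
Total crossings: 0.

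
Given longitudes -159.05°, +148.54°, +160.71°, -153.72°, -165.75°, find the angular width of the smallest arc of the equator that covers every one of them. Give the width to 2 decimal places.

Sort the longitudes: -165.75°, -159.05°, -153.72°, +148.54°, +160.71°.
Eastward gaps between consecutive values (wrapping around): 6.70°, 5.33°, 302.26°, 12.17°, 33.54°.
Largest gap = 302.26° ⇒ minimal covering band is its complement: 360° − 302.26° = 57.74°.
Band runs from +148.54° eastward to -153.72°, crossing the antimeridian.

57.74°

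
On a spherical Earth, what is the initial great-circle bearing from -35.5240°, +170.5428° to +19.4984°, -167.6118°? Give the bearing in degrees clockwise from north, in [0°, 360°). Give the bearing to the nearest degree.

Δλ = -167.6118 − 170.5428 = -338.1546°; wrapped into (−180°, 180°]: 21.8454°.
θ = atan2( sin Δλ · cos φ₂ , cos φ₁ · sin φ₂ − sin φ₁ · cos φ₂ · cos Δλ )
  = atan2(0.35076, 0.78005) = 24.212° → normalised to [0°, 360°): 24.212°.

24°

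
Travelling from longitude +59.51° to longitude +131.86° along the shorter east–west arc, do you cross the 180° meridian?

Signed shortest Δλ = ((131.86 − 59.51 + 180) mod 360) − 180 = 72.35°.
Going east by 72.35° from +59.51° reaches +131.86° without touching 180°.

No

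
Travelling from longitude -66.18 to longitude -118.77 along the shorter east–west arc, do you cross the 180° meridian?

No

Signed shortest Δλ = ((-118.77 − -66.18 + 180) mod 360) − 180 = -52.59°.
Going west by 52.59° from -66.18° reaches -118.77° without touching 180°.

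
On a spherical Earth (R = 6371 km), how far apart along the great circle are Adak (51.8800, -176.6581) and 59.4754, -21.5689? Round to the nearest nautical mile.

Δλ = -21.5689 − -176.6581 = 155.0892°.
Δφ = 59.4754 − 51.8800 = 7.5954°.
a = sin²(Δφ/2) + cos φ₁ · cos φ₂ · sin²(Δλ/2) = 0.303339.
c = 2·atan2(√a, √(1−a)) = 1.16655 rad → d = 6371·c ≈ 7432.12 km ≈ 4013.02 nmi.

4013 nmi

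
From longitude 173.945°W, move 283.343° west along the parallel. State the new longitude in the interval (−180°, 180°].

97.288°W

Start at -173.945°; shift −283.343° → -457.288°.
-457.288° lies outside (−180°, 180°]; add 360° → -97.288°.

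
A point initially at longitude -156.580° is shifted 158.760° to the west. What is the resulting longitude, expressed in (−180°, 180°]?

+44.660°

Start at -156.580°; shift −158.760° → -315.340°.
-315.340° lies outside (−180°, 180°]; add 360° → +44.660°.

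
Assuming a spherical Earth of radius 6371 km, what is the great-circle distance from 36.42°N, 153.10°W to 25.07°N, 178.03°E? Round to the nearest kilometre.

Δλ = 178.03 − -153.10 = 331.13°; wrapped into (−180°, 180°]: -28.87°.
Δφ = 25.07 − 36.42 = -11.35°.
a = sin²(Δφ/2) + cos φ₁ · cos φ₂ · sin²(Δλ/2) = 0.055072.
c = 2·atan2(√a, √(1−a)) = 0.47377 rad → d = 6371·c ≈ 3018.36 km.

3018 km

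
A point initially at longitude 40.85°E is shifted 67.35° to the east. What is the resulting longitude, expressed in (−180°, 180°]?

108.20°E

Start at +40.85°; shift +67.35° → +108.20°.
+108.20° already lies in (−180°, 180°].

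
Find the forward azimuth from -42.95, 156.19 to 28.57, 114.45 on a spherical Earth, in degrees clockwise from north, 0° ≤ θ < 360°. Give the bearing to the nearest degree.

324°

Δλ = 114.45 − 156.19 = -41.74°.
θ = atan2( sin Δλ · cos φ₂ , cos φ₁ · sin φ₂ − sin φ₁ · cos φ₂ · cos Δλ )
  = atan2(-0.58469, 0.79655) = -36.280° → normalised to [0°, 360°): 323.720°.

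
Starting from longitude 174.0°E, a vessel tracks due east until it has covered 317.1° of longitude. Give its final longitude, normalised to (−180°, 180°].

Start at +174.0°; shift +317.1° → +491.1°.
+491.1° lies outside (−180°, 180°]; subtract 360° → +131.1°.

131.1°E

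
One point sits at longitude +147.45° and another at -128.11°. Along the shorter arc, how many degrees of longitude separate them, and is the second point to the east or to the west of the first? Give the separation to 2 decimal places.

84.44° east

Raw difference: -128.11 − 147.45 = -275.56°.
Normalise into (−180°, 180°]: -275.56° + 360° = 84.44°.
Positive ⇒ the second point lies to the east; separation 84.44°.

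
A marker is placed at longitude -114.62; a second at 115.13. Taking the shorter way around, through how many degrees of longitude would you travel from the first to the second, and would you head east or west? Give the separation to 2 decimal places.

Raw difference: 115.13 − -114.62 = 229.75°.
Normalise into (−180°, 180°]: 229.75° − 360° = -130.25°.
Negative ⇒ the second point lies to the west; separation 130.25°.

130.25° west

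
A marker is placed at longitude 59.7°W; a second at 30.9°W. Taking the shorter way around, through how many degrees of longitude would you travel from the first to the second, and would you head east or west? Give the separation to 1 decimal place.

Raw difference: -30.9 − -59.7 = 28.8°.
Normalise into (−180°, 180°]: 28.8° stays 28.8°.
Positive ⇒ the second point lies to the east; separation 28.8°.

28.8° east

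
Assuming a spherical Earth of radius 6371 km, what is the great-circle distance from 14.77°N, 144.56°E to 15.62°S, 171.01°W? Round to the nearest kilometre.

Δλ = -171.01 − 144.56 = -315.57°; wrapped into (−180°, 180°]: 44.43°.
Δφ = -15.62 − 14.77 = -30.39°.
a = sin²(Δφ/2) + cos φ₁ · cos φ₂ · sin²(Δλ/2) = 0.201818.
c = 2·atan2(√a, √(1−a)) = 0.93183 rad → d = 6371·c ≈ 5936.70 km.

5937 km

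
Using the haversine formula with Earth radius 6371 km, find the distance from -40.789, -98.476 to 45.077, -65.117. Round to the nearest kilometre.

10109 km

Δλ = -65.117 − -98.476 = 33.359°.
Δφ = 45.077 − -40.789 = 85.866°.
a = sin²(Δφ/2) + cos φ₁ · cos φ₂ · sin²(Δλ/2) = 0.507999.
c = 2·atan2(√a, √(1−a)) = 1.58679 rad → d = 6371·c ≈ 10109.47 km.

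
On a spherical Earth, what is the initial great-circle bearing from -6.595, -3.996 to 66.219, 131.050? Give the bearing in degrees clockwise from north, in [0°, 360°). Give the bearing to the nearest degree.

18°

Δλ = 131.050 − -3.996 = 135.046°.
θ = atan2( sin Δλ · cos φ₂ , cos φ₁ · sin φ₂ − sin φ₁ · cos φ₂ · cos Δλ )
  = atan2(0.28491, 0.87626) = 18.011° → normalised to [0°, 360°): 18.011°.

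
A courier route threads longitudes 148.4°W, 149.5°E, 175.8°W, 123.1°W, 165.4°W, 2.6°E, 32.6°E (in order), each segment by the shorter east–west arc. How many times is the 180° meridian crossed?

2

Leg 1: -148.4° → +149.5°, shortest Δλ = -62.1° (west) — crosses 180°.
Leg 2: +149.5° → -175.8°, shortest Δλ = 34.7° (east) — crosses 180°.
Leg 3: -175.8° → -123.1°, shortest Δλ = 52.7° (east) — does not cross 180°.
Leg 4: -123.1° → -165.4°, shortest Δλ = -42.3° (west) — does not cross 180°.
Leg 5: -165.4° → +2.6°, shortest Δλ = 168.0° (east) — does not cross 180°.
Leg 6: +2.6° → +32.6°, shortest Δλ = 30.0° (east) — does not cross 180°.
Total crossings: 2.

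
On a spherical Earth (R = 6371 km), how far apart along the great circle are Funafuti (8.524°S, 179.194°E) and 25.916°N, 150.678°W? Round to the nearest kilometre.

5027 km

Δλ = -150.678 − 179.194 = -329.872°; wrapped into (−180°, 180°]: 30.128°.
Δφ = 25.916 − -8.524 = 34.440°.
a = sin²(Δφ/2) + cos φ₁ · cos φ₂ · sin²(Δλ/2) = 0.147724.
c = 2·atan2(√a, √(1−a)) = 0.78900 rad → d = 6371·c ≈ 5026.74 km.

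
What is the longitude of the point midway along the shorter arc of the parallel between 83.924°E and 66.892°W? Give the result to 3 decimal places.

8.516°E

Signed shortest Δλ from +83.924° to -66.892° is -150.816°.
Midpoint longitude = +83.924° + (-150.816°)/2 = +83.924° − 75.408° = +8.516°.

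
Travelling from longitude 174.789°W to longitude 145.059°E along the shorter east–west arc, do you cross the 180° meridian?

Yes

Naïve |145.059 − -174.789| = 319.848° > 180°, so the shorter arc goes the other way round — across 180°.
Signed shortest Δλ = ((145.059 − -174.789 + 180) mod 360) − 180 = -40.152°.
Going west by 40.152° from -174.789° passes through 180° before reaching +145.059°.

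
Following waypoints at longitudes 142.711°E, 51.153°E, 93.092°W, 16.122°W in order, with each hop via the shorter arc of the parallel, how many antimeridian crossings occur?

0

Leg 1: +142.711° → +51.153°, shortest Δλ = -91.558° (west) — does not cross 180°.
Leg 2: +51.153° → -93.092°, shortest Δλ = -144.245° (west) — does not cross 180°.
Leg 3: -93.092° → -16.122°, shortest Δλ = 76.97° (east) — does not cross 180°.
Total crossings: 0.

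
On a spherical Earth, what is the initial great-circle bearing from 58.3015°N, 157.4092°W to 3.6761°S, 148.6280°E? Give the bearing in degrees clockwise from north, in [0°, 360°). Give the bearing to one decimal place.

236.5°

Δλ = 148.6280 − -157.4092 = 306.0372°; wrapped into (−180°, 180°]: -53.9628°.
θ = atan2( sin Δλ · cos φ₂ , cos φ₁ · sin φ₂ − sin φ₁ · cos φ₂ · cos Δλ )
  = atan2(-0.80697, -0.53321) = -123.455° → normalised to [0°, 360°): 236.545°.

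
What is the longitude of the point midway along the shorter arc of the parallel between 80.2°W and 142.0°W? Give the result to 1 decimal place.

111.1°W

Signed shortest Δλ from -80.2° to -142.0° is -61.8°.
Midpoint longitude = -80.2° + (-61.8°)/2 = -80.2° − 30.9° = -111.1°.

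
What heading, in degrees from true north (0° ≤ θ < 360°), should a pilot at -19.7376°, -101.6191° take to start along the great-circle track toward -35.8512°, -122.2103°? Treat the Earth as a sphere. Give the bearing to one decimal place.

224.0°

Δλ = -122.2103 − -101.6191 = -20.5912°.
θ = atan2( sin Δλ · cos φ₂ , cos φ₁ · sin φ₂ − sin φ₁ · cos φ₂ · cos Δλ )
  = atan2(-0.28507, -0.29503) = -135.984° → normalised to [0°, 360°): 224.016°.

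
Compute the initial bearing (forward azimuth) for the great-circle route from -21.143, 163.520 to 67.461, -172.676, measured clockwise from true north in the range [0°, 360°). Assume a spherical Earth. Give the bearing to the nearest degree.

9°

Δλ = -172.676 − 163.520 = -336.196°; wrapped into (−180°, 180°]: 23.804°.
θ = atan2( sin Δλ · cos φ₂ , cos φ₁ · sin φ₂ − sin φ₁ · cos φ₂ · cos Δλ )
  = atan2(0.15471, 0.98794) = 8.900° → normalised to [0°, 360°): 8.900°.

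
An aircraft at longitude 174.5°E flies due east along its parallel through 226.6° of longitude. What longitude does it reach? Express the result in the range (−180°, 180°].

Start at +174.5°; shift +226.6° → +401.1°.
+401.1° lies outside (−180°, 180°]; subtract 360° → +41.1°.

41.1°E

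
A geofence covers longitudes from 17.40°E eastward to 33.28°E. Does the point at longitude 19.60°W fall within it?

No

Band width going east from +17.40° to +33.28°: ((33.28 − 17.40) mod 360) = 15.88°.
Offset of -19.60° east of the west edge: ((-19.60 − 17.40) mod 360) = 323.00°.
323.00° > 15.88° ⇒ outside.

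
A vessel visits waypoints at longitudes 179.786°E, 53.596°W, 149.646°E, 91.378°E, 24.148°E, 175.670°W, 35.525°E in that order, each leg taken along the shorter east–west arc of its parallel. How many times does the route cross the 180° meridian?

Leg 1: +179.786° → -53.596°, shortest Δλ = 126.618° (east) — crosses 180°.
Leg 2: -53.596° → +149.646°, shortest Δλ = -156.758° (west) — crosses 180°.
Leg 3: +149.646° → +91.378°, shortest Δλ = -58.268° (west) — does not cross 180°.
Leg 4: +91.378° → +24.148°, shortest Δλ = -67.23° (west) — does not cross 180°.
Leg 5: +24.148° → -175.670°, shortest Δλ = 160.182° (east) — crosses 180°.
Leg 6: -175.670° → +35.525°, shortest Δλ = -148.805° (west) — crosses 180°.
Total crossings: 4.

4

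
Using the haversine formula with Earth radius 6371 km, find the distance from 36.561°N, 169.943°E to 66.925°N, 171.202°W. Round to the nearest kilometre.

Δλ = -171.202 − 169.943 = -341.145°; wrapped into (−180°, 180°]: 18.855°.
Δφ = 66.925 − 36.561 = 30.364°.
a = sin²(Δφ/2) + cos φ₁ · cos φ₂ · sin²(Δλ/2) = 0.077031.
c = 2·atan2(√a, √(1−a)) = 0.56247 rad → d = 6371·c ≈ 3583.52 km.

3584 km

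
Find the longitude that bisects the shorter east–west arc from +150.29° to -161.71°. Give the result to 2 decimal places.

+174.29°

Signed shortest Δλ from +150.29° to -161.71° is +48.00°.
Midpoint longitude = +150.29° + (+48.00°)/2 = +150.29° + 24.00° = +174.29°.
(The naïve average (+150.29 + -161.71)/2 = -5.71° is on the wrong side of the globe.)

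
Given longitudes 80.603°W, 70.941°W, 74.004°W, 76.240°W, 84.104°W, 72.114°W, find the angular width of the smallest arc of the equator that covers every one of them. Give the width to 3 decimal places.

Sort the longitudes: -84.104°, -80.603°, -76.240°, -74.004°, -72.114°, -70.941°.
Eastward gaps between consecutive values (wrapping around): 3.501°, 4.363°, 2.236°, 1.890°, 1.173°, 346.837°.
Largest gap = 346.837° ⇒ minimal covering band is its complement: 360° − 346.837° = 13.163°.
Band runs from -84.104° eastward to -70.941°.

13.163°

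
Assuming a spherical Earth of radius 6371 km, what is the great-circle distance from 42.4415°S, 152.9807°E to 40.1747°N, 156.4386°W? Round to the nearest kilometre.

Δλ = -156.4386 − 152.9807 = -309.4193°; wrapped into (−180°, 180°]: 50.5807°.
Δφ = 40.1747 − -42.4415 = 82.6162°.
a = sin²(Δφ/2) + cos φ₁ · cos φ₂ · sin²(Δλ/2) = 0.538651.
c = 2·atan2(√a, √(1−a)) = 1.64817 rad → d = 6371·c ≈ 10500.52 km.

10501 km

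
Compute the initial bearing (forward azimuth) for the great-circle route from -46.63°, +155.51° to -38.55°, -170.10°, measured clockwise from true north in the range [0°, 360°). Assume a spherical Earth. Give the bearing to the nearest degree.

Δλ = -170.10 − 155.51 = -325.61°; wrapped into (−180°, 180°]: 34.39°.
θ = atan2( sin Δλ · cos φ₂ , cos φ₁ · sin φ₂ − sin φ₁ · cos φ₂ · cos Δλ )
  = atan2(0.44173, 0.04119) = 84.673° → normalised to [0°, 360°): 84.673°.

85°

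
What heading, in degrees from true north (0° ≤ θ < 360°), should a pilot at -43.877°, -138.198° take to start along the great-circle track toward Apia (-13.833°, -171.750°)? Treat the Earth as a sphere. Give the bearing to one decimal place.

Δλ = -171.750 − -138.198 = -33.552°.
θ = atan2( sin Δλ · cos φ₂ , cos φ₁ · sin φ₂ − sin φ₁ · cos φ₂ · cos Δλ )
  = atan2(-0.53666, 0.38853) = -54.096° → normalised to [0°, 360°): 305.904°.

305.9°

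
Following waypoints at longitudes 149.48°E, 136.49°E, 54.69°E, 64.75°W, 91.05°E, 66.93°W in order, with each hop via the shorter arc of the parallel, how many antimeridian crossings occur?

0

Leg 1: +149.48° → +136.49°, shortest Δλ = -12.99° (west) — does not cross 180°.
Leg 2: +136.49° → +54.69°, shortest Δλ = -81.8° (west) — does not cross 180°.
Leg 3: +54.69° → -64.75°, shortest Δλ = -119.44° (west) — does not cross 180°.
Leg 4: -64.75° → +91.05°, shortest Δλ = 155.8° (east) — does not cross 180°.
Leg 5: +91.05° → -66.93°, shortest Δλ = -157.98° (west) — does not cross 180°.
Total crossings: 0.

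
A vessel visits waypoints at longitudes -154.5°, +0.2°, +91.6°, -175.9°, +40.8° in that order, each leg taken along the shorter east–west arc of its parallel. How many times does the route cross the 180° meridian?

2

Leg 1: -154.5° → +0.2°, shortest Δλ = 154.7° (east) — does not cross 180°.
Leg 2: +0.2° → +91.6°, shortest Δλ = 91.4° (east) — does not cross 180°.
Leg 3: +91.6° → -175.9°, shortest Δλ = 92.5° (east) — crosses 180°.
Leg 4: -175.9° → +40.8°, shortest Δλ = -143.3° (west) — crosses 180°.
Total crossings: 2.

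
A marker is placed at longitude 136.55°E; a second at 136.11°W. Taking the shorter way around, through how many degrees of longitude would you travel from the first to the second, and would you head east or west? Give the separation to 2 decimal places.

87.34° east

Raw difference: -136.11 − 136.55 = -272.66°.
Normalise into (−180°, 180°]: -272.66° + 360° = 87.34°.
Positive ⇒ the second point lies to the east; separation 87.34°.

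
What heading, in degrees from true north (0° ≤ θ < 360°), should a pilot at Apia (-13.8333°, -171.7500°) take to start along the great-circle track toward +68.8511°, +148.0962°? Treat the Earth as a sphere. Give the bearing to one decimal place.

Δλ = 148.0962 − -171.7500 = 319.8462°; wrapped into (−180°, 180°]: -40.1538°.
θ = atan2( sin Δλ · cos φ₂ , cos φ₁ · sin φ₂ − sin φ₁ · cos φ₂ · cos Δλ )
  = atan2(-0.23265, 0.97153) = -13.467° → normalised to [0°, 360°): 346.533°.

346.5°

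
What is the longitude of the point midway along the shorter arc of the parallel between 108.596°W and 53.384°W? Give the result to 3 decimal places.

Signed shortest Δλ from -108.596° to -53.384° is +55.212°.
Midpoint longitude = -108.596° + (+55.212°)/2 = -108.596° + 27.606° = -80.990°.

80.990°W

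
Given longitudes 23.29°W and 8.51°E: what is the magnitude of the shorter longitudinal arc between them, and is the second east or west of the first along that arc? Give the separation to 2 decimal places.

31.80° east

Raw difference: 8.51 − -23.29 = 31.8°.
Normalise into (−180°, 180°]: 31.8° stays 31.8°.
Positive ⇒ the second point lies to the east; separation 31.80°.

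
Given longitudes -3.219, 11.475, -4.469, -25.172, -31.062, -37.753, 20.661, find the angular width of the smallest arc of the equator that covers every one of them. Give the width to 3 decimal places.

Sort the longitudes: -37.753°, -31.062°, -25.172°, -4.469°, -3.219°, +11.475°, +20.661°.
Eastward gaps between consecutive values (wrapping around): 6.691°, 5.890°, 20.703°, 1.250°, 14.694°, 9.186°, 301.586°.
Largest gap = 301.586° ⇒ minimal covering band is its complement: 360° − 301.586° = 58.414°.
Band runs from -37.753° eastward to +20.661°.

58.414°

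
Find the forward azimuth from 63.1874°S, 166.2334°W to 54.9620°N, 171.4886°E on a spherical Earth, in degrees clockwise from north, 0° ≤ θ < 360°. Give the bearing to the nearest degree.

346°

Δλ = 171.4886 − -166.2334 = 337.7220°; wrapped into (−180°, 180°]: -22.2780°.
θ = atan2( sin Δλ · cos φ₂ , cos φ₁ · sin φ₂ − sin φ₁ · cos φ₂ · cos Δλ )
  = atan2(-0.21765, 0.84347) = -14.469° → normalised to [0°, 360°): 345.531°.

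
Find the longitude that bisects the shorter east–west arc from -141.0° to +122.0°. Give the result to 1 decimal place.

+170.5°

Signed shortest Δλ from -141.0° to +122.0° is -97.0°.
Midpoint longitude = -141.0° + (-97.0°)/2 = -141.0° − 48.5° = -189.5°.
Normalise into (−180°, 180°]: +170.5°.
(The naïve average (-141.0 + +122.0)/2 = -9.5° is on the wrong side of the globe.)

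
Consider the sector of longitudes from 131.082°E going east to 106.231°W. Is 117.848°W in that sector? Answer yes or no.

Yes

Band width going east from +131.082° to -106.231°: ((-106.231 − 131.082) mod 360) = 122.687°.
Offset of -117.848° east of the west edge: ((-117.848 − 131.082) mod 360) = 111.070°.
111.070° ≤ 122.687° ⇒ inside.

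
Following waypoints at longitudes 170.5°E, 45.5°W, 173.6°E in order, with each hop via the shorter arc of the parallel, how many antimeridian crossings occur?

2

Leg 1: +170.5° → -45.5°, shortest Δλ = 144.0° (east) — crosses 180°.
Leg 2: -45.5° → +173.6°, shortest Δλ = -140.9° (west) — crosses 180°.
Total crossings: 2.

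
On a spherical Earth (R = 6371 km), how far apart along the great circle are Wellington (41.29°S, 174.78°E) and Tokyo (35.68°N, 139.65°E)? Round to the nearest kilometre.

9278 km

Δλ = 139.65 − 174.78 = -35.13°.
Δφ = 35.68 − -41.29 = 76.97°.
a = sin²(Δφ/2) + cos φ₁ · cos φ₂ · sin²(Δλ/2) = 0.442856.
c = 2·atan2(√a, √(1−a)) = 1.45626 rad → d = 6371·c ≈ 9277.82 km.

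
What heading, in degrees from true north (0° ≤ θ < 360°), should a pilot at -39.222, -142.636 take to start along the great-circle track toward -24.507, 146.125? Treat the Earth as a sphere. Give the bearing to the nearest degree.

Δλ = 146.125 − -142.636 = 288.761°; wrapped into (−180°, 180°]: -71.239°.
θ = atan2( sin Δλ · cos φ₂ , cos φ₁ · sin φ₂ − sin φ₁ · cos φ₂ · cos Δλ )
  = atan2(-0.86157, -0.13630) = -98.990° → normalised to [0°, 360°): 261.010°.

261°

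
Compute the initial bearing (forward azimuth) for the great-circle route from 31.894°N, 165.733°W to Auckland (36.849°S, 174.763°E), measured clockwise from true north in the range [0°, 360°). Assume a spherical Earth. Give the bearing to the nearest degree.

Δλ = 174.763 − -165.733 = 340.496°; wrapped into (−180°, 180°]: -19.504°.
θ = atan2( sin Δλ · cos φ₂ , cos φ₁ · sin φ₂ − sin φ₁ · cos φ₂ · cos Δλ )
  = atan2(-0.26717, -0.90770) = -163.599° → normalised to [0°, 360°): 196.401°.

196°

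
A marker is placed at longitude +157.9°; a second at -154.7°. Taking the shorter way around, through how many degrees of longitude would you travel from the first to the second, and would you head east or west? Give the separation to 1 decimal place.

Raw difference: -154.7 − 157.9 = -312.6°.
Normalise into (−180°, 180°]: -312.6° + 360° = 47.4°.
Positive ⇒ the second point lies to the east; separation 47.4°.

47.4° east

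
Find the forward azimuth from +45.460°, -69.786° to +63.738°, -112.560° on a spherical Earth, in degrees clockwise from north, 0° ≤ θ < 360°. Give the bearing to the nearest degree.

323°

Δλ = -112.560 − -69.786 = -42.774°.
θ = atan2( sin Δλ · cos φ₂ , cos φ₁ · sin φ₂ − sin φ₁ · cos φ₂ · cos Δλ )
  = atan2(-0.30049, 0.39751) = -37.087° → normalised to [0°, 360°): 322.913°.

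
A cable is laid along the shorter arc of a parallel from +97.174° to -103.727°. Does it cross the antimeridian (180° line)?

Naïve |-103.727 − 97.174| = 200.901° > 180°, so the shorter arc goes the other way round — across 180°.
Signed shortest Δλ = ((-103.727 − 97.174 + 180) mod 360) − 180 = 159.099°.
Going east by 159.099° from +97.174° passes through 180° before reaching -103.727°.

Yes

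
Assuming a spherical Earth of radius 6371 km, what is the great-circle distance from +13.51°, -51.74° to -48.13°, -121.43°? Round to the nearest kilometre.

Δλ = -121.43 − -51.74 = -69.69°.
Δφ = -48.13 − 13.51 = -61.64°.
a = sin²(Δφ/2) + cos φ₁ · cos φ₂ · sin²(Δλ/2) = 0.474353.
c = 2·atan2(√a, √(1−a)) = 1.51948 rad → d = 6371·c ≈ 9680.60 km.

9681 km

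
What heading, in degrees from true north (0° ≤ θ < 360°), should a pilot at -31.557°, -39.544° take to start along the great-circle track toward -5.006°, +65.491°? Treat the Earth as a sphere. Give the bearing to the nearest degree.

102°

Δλ = 65.491 − -39.544 = 105.035°.
θ = atan2( sin Δλ · cos φ₂ , cos φ₁ · sin φ₂ − sin φ₁ · cos φ₂ · cos Δλ )
  = atan2(0.96208, -0.20960) = 102.290° → normalised to [0°, 360°): 102.290°.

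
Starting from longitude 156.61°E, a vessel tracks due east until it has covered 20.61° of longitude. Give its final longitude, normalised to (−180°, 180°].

177.22°E

Start at +156.61°; shift +20.61° → +177.22°.
+177.22° already lies in (−180°, 180°].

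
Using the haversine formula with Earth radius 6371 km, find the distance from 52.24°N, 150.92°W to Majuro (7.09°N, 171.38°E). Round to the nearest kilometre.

6078 km

Δλ = 171.38 − -150.92 = 322.30°; wrapped into (−180°, 180°]: -37.70°.
Δφ = 7.09 − 52.24 = -45.15°.
a = sin²(Δφ/2) + cos φ₁ · cos φ₂ · sin²(Δλ/2) = 0.210807.
c = 2·atan2(√a, √(1−a)) = 0.95405 rad → d = 6371·c ≈ 6078.24 km.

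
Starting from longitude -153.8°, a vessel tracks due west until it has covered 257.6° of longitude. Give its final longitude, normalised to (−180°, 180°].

Start at -153.8°; shift −257.6° → -411.4°.
-411.4° lies outside (−180°, 180°]; add 360° → -51.4°.

-51.4°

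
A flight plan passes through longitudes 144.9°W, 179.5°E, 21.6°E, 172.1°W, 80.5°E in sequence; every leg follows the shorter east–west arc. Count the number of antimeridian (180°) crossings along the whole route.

3

Leg 1: -144.9° → +179.5°, shortest Δλ = -35.6° (west) — crosses 180°.
Leg 2: +179.5° → +21.6°, shortest Δλ = -157.9° (west) — does not cross 180°.
Leg 3: +21.6° → -172.1°, shortest Δλ = 166.3° (east) — crosses 180°.
Leg 4: -172.1° → +80.5°, shortest Δλ = -107.4° (west) — crosses 180°.
Total crossings: 3.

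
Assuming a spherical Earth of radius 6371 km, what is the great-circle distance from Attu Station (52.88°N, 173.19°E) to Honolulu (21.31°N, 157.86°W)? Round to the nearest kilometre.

Δλ = -157.86 − 173.19 = -331.05°; wrapped into (−180°, 180°]: 28.95°.
Δφ = 21.31 − 52.88 = -31.57°.
a = sin²(Δφ/2) + cos φ₁ · cos φ₂ · sin²(Δλ/2) = 0.109127.
c = 2·atan2(√a, √(1−a)) = 0.67333 rad → d = 6371·c ≈ 4289.81 km.

4290 km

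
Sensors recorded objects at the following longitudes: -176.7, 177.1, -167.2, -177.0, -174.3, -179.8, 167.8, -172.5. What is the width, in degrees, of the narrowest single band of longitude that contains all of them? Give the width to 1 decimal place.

25.0°

Sort the longitudes: -179.8°, -177.0°, -176.7°, -174.3°, -172.5°, -167.2°, +167.8°, +177.1°.
Eastward gaps between consecutive values (wrapping around): 2.8°, 0.3°, 2.4°, 1.8°, 5.3°, 335.0°, 9.3°, 3.1°.
Largest gap = 335.0° ⇒ minimal covering band is its complement: 360° − 335.0° = 25.0°.
Band runs from +167.8° eastward to -167.2°, crossing the antimeridian.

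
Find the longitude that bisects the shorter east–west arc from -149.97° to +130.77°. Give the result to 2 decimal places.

Signed shortest Δλ from -149.97° to +130.77° is -79.26°.
Midpoint longitude = -149.97° + (-79.26°)/2 = -149.97° − 39.63° = -189.60°.
Normalise into (−180°, 180°]: +170.40°.
(The naïve average (-149.97 + +130.77)/2 = -9.6° is on the wrong side of the globe.)

+170.40°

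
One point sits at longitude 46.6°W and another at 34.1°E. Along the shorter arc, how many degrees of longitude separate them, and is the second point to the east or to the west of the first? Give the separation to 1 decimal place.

Raw difference: 34.1 − -46.6 = 80.7°.
Normalise into (−180°, 180°]: 80.7° stays 80.7°.
Positive ⇒ the second point lies to the east; separation 80.7°.

80.7° east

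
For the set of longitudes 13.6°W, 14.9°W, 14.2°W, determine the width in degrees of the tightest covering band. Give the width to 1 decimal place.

Sort the longitudes: -14.9°, -14.2°, -13.6°.
Eastward gaps between consecutive values (wrapping around): 0.7°, 0.6°, 358.7°.
Largest gap = 358.7° ⇒ minimal covering band is its complement: 360° − 358.7° = 1.3°.
Band runs from -14.9° eastward to -13.6°.

1.3°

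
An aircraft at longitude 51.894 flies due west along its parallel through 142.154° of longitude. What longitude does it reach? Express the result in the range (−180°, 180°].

-90.260°

Start at +51.894°; shift −142.154° → -90.260°.
-90.260° already lies in (−180°, 180°].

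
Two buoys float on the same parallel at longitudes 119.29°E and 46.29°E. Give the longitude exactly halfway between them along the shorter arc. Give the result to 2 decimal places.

82.79°E

Signed shortest Δλ from +119.29° to +46.29° is -73.00°.
Midpoint longitude = +119.29° + (-73.00°)/2 = +119.29° − 36.50° = +82.79°.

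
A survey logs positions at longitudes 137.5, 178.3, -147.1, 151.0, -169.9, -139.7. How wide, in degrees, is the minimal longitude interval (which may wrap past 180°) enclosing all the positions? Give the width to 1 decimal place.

82.8°

Sort the longitudes: -169.9°, -147.1°, -139.7°, +137.5°, +151.0°, +178.3°.
Eastward gaps between consecutive values (wrapping around): 22.8°, 7.4°, 277.2°, 13.5°, 27.3°, 11.8°.
Largest gap = 277.2° ⇒ minimal covering band is its complement: 360° − 277.2° = 82.8°.
Band runs from +137.5° eastward to -139.7°, crossing the antimeridian.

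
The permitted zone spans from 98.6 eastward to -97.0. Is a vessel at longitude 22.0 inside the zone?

Band width going east from +98.6° to -97.0°: ((-97.0 − 98.6) mod 360) = 164.4°.
Offset of +22.0° east of the west edge: ((22.0 − 98.6) mod 360) = 283.4°.
283.4° > 164.4° ⇒ outside.

No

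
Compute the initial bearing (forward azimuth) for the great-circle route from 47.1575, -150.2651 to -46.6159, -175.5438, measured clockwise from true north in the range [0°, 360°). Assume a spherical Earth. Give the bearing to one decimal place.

197.2°

Δλ = -175.5438 − -150.2651 = -25.2787°.
θ = atan2( sin Δλ · cos φ₂ , cos φ₁ · sin φ₂ − sin φ₁ · cos φ₂ · cos Δλ )
  = atan2(-0.29332, -0.94960) = -162.835° → normalised to [0°, 360°): 197.165°.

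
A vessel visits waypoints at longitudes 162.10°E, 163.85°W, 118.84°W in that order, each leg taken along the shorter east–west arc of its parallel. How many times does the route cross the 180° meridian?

1

Leg 1: +162.10° → -163.85°, shortest Δλ = 34.05° (east) — crosses 180°.
Leg 2: -163.85° → -118.84°, shortest Δλ = 45.01° (east) — does not cross 180°.
Total crossings: 1.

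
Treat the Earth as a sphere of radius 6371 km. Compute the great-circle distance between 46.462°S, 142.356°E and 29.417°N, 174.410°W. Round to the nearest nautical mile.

Δλ = -174.410 − 142.356 = -316.766°; wrapped into (−180°, 180°]: 43.234°.
Δφ = 29.417 − -46.462 = 75.879°.
a = sin²(Δφ/2) + cos φ₁ · cos φ₂ · sin²(Δλ/2) = 0.459449.
c = 2·atan2(√a, √(1−a)) = 1.48961 rad → d = 6371·c ≈ 9490.28 km ≈ 5124.34 nmi.

5124 nmi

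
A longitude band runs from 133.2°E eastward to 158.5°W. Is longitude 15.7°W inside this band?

Band width going east from +133.2° to -158.5°: ((-158.5 − 133.2) mod 360) = 68.3°.
Offset of -15.7° east of the west edge: ((-15.7 − 133.2) mod 360) = 211.1°.
211.1° > 68.3° ⇒ outside.

No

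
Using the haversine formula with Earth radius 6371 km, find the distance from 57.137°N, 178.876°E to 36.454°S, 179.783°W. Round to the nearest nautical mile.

5620 nmi

Δλ = -179.783 − 178.876 = -358.659°; wrapped into (−180°, 180°]: 1.341°.
Δφ = -36.454 − 57.137 = -93.591°.
a = sin²(Δφ/2) + cos φ₁ · cos φ₂ · sin²(Δλ/2) = 0.531377.
c = 2·atan2(√a, √(1−a)) = 1.63359 rad → d = 6371·c ≈ 10407.61 km ≈ 5619.66 nmi.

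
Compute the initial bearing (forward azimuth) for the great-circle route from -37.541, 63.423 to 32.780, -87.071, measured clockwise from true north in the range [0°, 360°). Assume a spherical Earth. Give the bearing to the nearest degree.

Δλ = -87.071 − 63.423 = -150.494°.
θ = atan2( sin Δλ · cos φ₂ , cos φ₁ · sin φ₂ − sin φ₁ · cos φ₂ · cos Δλ )
  = atan2(-0.41408, -0.01656) = -92.290° → normalised to [0°, 360°): 267.710°.

268°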